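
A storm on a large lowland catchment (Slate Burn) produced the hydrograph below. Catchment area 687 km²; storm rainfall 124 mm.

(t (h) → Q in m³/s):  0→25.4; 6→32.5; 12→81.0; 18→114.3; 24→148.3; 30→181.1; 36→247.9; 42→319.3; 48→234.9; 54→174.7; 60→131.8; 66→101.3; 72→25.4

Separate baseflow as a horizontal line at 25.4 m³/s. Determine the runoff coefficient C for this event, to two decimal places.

C ≈ 0.38

ΣQ_DR = 1488 m³/s; V = ΣQ_DR·Δt = 3.213 × 10^7 m³.
Runoff depth d = V / A = 46.77 mm.
C = d / P = 46.77 / 124 = 0.38.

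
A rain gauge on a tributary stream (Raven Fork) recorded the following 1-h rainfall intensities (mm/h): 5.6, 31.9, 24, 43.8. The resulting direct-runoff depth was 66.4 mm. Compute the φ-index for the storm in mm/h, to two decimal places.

Only the 3 blocks with intensity above φ contribute runoff: 31.9, 24, 43.8 mm/h.
Σ(I−φ)·Δt = d  ⇒  (31.9+24+43.8 − 3φ)·1 = 66.4
φ = (99.70 − 66.4/1) / 3 = 11.10 mm/h.

φ ≈ 11.10 mm/h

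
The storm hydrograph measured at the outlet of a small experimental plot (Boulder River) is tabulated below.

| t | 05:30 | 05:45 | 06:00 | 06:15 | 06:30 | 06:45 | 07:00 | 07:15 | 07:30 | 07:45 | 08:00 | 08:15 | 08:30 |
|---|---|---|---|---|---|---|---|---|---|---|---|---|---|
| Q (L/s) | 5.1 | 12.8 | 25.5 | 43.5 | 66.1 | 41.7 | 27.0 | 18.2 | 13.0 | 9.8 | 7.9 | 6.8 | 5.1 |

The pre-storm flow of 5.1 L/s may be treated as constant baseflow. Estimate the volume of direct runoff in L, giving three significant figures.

V ≈ 1.95 × 10^5 L

Direct-runoff ordinates (Q − Q_b): 0.0, 7.7, 20.4, 38.4, 61.0, 36.6, 21.9, 13.1, 7.9, 4.7, 2.8, 1.7, 0.0 L/s.
ΣQ_DR = 216.2 L/s.
With Δt = 0.25 h = 900 s, V = ΣQ_DR · Δt = 216.2 × 900 = 1.95 × 10^5 L.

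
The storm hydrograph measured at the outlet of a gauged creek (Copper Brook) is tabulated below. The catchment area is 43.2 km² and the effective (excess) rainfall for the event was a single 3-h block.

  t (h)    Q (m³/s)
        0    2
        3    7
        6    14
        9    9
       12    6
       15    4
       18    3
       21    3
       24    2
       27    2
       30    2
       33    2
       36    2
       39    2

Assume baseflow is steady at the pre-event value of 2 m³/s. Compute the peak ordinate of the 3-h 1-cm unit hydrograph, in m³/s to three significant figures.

U_p ≈ 15.0 m³/s

Direct runoff: 0.0, 5.0, 12.0, 7.0, 4.0, 2.0, 1.0, 1.0, 0.0, 0.0, 0.0, 0.0, 0.0, 0.0 m³/s; ΣQ_DR = 32.00 m³/s, peak = 12.0 m³/s.
Runoff depth d = ΣQ_DR·Δt / A = 32.00 × 10800 / (43.2 km²) = 8.000 mm.
The 1-cm UH is the DRH scaled by (10 mm)/d, so U_p = 12.0 × 10/8.000 = 15.0 m³/s.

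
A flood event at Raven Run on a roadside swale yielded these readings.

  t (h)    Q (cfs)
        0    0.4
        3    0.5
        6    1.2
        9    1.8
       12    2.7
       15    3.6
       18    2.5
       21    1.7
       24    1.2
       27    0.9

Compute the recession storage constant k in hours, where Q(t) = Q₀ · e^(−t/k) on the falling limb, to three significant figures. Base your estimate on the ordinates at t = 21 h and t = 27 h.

k ≈ 9.43 h

On the falling limb, Q drops from 1.7 to 0.9 cfs between t = 21 h and t = 27 h (Δt = 6 h).
k = −Δt / ln(Q₂/Q₁) = −6 / ln(0.9/1.7) = 9.43 h.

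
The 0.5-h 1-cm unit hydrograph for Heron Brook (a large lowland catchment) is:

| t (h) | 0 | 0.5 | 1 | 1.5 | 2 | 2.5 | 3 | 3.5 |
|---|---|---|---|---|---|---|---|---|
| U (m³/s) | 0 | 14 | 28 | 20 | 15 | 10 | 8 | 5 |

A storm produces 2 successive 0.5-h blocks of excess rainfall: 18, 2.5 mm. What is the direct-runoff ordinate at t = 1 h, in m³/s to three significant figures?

Q ≈ 53.9 m³/s

By discrete convolution, Q_j = Σ (P_i / 10 mm) · U_{j−i}.
At t = 1 h (j=2): Q = (18/10)·28 + (2.5/10)·14 = 53.9 m³/s.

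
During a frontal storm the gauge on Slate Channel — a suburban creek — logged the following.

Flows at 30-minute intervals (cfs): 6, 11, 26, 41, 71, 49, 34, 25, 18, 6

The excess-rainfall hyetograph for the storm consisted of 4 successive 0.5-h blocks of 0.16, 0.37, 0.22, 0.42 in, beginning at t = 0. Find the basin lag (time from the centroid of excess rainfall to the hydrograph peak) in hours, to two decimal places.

Centroid of excess rainfall: t_c = Σ P_i·t̄_i / ΣP_i = 1.1346 h (block centres at 0.25, 0.75, 1.25, 1.75 h).
Hydrograph peak occurs at t = 2 h, so basin lag t_L = 2 − 1.1346 = 0.87 h.

t_L ≈ 0.87 h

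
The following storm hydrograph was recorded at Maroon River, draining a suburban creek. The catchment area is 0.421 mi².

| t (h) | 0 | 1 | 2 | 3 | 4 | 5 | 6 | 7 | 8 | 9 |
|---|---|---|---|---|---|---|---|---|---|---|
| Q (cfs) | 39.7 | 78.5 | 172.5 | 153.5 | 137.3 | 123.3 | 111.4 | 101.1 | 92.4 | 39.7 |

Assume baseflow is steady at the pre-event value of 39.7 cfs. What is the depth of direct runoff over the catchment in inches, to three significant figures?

d ≈ 2.40 in

Direct runoff: 0.0, 38.8, 132.8, 113.8, 97.6, 83.6, 71.7, 61.4, 52.7, 0.0 cfs; ΣQ_DR = 652.4 cfs.
V = ΣQ_DR · Δt = 652.4 × 3600 s = 2.349 × 10^6 ft³.
Over A = 0.421 mi², depth = V / A = 2.40 in.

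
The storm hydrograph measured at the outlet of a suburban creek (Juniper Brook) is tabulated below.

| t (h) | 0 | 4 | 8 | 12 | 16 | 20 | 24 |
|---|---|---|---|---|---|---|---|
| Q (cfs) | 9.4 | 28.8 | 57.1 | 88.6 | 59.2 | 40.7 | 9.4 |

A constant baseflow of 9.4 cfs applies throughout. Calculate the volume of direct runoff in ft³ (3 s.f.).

V ≈ 3.27 × 10^6 ft³

Direct-runoff ordinates (Q − Q_b): 0.0, 19.4, 47.7, 79.2, 49.8, 31.3, 0.0 cfs.
ΣQ_DR = 227.4 cfs.
With Δt = 4 h = 14400 s, V = ΣQ_DR · Δt = 227.4 × 14400 = 3.27 × 10^6 ft³.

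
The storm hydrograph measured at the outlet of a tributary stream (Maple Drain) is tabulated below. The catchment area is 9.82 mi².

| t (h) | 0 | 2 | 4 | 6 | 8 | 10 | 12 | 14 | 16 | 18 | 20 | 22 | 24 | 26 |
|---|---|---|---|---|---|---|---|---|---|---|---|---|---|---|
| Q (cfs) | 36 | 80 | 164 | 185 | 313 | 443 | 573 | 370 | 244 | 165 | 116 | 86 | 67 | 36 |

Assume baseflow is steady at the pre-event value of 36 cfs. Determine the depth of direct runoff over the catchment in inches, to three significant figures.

d ≈ 0.749 in

Direct runoff: 0.0, 44.0, 128.0, 149.0, 277.0, 407.0, 537.0, 334.0, 208.0, 129.0, 80.0, 50.0, 31.0, 0.0 cfs; ΣQ_DR = 2374 cfs.
V = ΣQ_DR · Δt = 2374 × 7200 s = 1.709 × 10^7 ft³.
Over A = 9.82 mi², depth = V / A = 0.749 in.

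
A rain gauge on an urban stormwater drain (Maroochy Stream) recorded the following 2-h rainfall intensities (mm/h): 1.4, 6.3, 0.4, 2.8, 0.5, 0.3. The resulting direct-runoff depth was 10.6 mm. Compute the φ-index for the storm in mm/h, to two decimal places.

Only the 2 blocks with intensity above φ contribute runoff: 6.3, 2.8 mm/h.
Σ(I−φ)·Δt = d  ⇒  (6.3+2.8 − 2φ)·2 = 10.6
φ = (9.100 − 10.6/2) / 2 = 1.90 mm/h.

φ ≈ 1.90 mm/h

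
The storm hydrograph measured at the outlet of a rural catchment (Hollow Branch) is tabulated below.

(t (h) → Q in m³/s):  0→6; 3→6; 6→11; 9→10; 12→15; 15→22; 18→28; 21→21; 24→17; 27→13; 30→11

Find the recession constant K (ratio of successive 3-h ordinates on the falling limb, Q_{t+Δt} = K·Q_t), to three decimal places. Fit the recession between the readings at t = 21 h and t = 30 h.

Using the recession-limb readings at t = 21 h and t = 30 h: Q falls from 21 to 11 m³/s over 3 intervals.
K = (Q₂/Q₁)^(1/3) = (11/21)^(1/3) = 0.806.

K ≈ 0.806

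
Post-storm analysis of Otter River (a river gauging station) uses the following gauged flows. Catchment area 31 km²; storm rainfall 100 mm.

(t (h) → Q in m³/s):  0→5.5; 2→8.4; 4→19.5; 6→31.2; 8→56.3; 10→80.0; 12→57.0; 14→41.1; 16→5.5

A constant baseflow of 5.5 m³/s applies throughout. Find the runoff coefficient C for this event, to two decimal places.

ΣQ_DR = 255.0 m³/s; V = ΣQ_DR·Δt = 1.836 × 10^6 m³.
Runoff depth d = V / A = 59.23 mm.
C = d / P = 59.23 / 100 = 0.59.

C ≈ 0.59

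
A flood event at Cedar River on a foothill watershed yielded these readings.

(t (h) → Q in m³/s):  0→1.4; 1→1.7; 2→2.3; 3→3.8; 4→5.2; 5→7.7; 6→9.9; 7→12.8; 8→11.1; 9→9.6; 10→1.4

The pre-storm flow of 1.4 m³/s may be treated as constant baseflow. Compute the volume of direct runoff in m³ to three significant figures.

V ≈ 1.85 × 10^5 m³

Direct-runoff ordinates (Q − Q_b): 0.0, 0.3, 0.9, 2.4, 3.8, 6.3, 8.5, 11.4, 9.7, 8.2, 0.0 m³/s.
ΣQ_DR = 51.50 m³/s.
With Δt = 1 h = 3600 s, V = ΣQ_DR · Δt = 51.50 × 3600 = 1.85 × 10^5 m³.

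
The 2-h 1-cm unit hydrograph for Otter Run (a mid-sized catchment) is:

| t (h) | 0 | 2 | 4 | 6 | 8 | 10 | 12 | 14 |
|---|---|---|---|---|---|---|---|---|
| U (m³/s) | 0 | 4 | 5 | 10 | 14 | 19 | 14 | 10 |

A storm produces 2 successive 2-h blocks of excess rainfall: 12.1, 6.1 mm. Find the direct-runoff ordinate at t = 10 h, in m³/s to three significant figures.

By discrete convolution, Q_j = Σ (P_i / 10 mm) · U_{j−i}.
At t = 10 h (j=5): Q = (12.1/10)·19 + (6.1/10)·14 = 31.5 m³/s.

Q ≈ 31.5 m³/s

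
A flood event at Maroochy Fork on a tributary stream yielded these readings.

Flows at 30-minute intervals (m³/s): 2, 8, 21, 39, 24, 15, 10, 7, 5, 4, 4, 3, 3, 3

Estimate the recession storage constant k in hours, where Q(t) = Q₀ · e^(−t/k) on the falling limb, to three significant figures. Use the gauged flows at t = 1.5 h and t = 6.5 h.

k ≈ 1.95 h

On the falling limb, Q drops from 39 to 3 m³/s between t = 1.5 h and t = 6.5 h (Δt = 5 h).
k = −Δt / ln(Q₂/Q₁) = −5 / ln(3/39) = 1.95 h.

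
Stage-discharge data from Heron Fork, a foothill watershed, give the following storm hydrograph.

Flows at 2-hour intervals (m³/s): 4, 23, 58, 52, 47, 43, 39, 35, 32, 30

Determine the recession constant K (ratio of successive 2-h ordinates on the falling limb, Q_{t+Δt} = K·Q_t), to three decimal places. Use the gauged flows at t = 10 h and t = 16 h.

Using the recession-limb readings at t = 10 h and t = 16 h: Q falls from 43 to 32 m³/s over 3 intervals.
K = (Q₂/Q₁)^(1/3) = (32/43)^(1/3) = 0.906.

K ≈ 0.906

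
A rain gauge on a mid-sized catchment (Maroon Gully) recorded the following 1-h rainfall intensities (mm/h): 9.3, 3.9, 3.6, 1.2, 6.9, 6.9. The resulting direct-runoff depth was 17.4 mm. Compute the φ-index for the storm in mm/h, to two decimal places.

Only the 5 blocks with intensity above φ contribute runoff: 9.3, 3.9, 3.6, 6.9, 6.9 mm/h.
Σ(I−φ)·Δt = d  ⇒  (9.3+3.9+3.6+6.9+6.9 − 5φ)·1 = 17.4
φ = (30.60 − 17.4/1) / 5 = 2.64 mm/h.

φ ≈ 2.64 mm/h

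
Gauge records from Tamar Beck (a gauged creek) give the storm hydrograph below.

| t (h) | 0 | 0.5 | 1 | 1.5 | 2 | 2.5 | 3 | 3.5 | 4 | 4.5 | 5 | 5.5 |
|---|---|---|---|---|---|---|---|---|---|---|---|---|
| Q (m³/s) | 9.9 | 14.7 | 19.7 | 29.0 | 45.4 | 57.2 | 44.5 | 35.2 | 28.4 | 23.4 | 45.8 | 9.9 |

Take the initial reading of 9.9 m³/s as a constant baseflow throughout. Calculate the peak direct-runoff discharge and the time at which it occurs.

Q_p = 47.3 m³/s at t = 2.5 h

Subtracting baseflow gives direct-runoff ordinates: 0.0, 4.8, 9.8, 19.1, 35.5, 47.3, 34.6, 25.3, 18.5, 13.5, 35.9, 0.0 m³/s.
The maximum is 47.3 m³/s, occurring at the reading for t = 2.5 h.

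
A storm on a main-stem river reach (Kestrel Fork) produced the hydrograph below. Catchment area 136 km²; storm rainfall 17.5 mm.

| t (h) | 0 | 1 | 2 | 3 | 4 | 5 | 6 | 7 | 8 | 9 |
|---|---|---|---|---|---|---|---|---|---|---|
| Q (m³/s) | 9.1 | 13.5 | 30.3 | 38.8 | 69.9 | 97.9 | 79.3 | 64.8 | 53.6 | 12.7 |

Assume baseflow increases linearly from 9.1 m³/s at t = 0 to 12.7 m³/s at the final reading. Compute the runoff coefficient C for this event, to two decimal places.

ΣQ_DR = 360.9 m³/s; V = ΣQ_DR·Δt = 1.299 × 10^6 m³.
Runoff depth d = V / A = 9.553 mm.
C = d / P = 9.553 / 17.5 = 0.55.

C ≈ 0.55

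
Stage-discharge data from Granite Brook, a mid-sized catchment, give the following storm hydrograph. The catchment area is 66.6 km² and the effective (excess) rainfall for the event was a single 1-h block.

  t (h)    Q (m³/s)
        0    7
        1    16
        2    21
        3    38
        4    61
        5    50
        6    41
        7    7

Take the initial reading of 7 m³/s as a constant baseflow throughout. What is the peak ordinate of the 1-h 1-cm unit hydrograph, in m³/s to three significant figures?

U_p ≈ 54.0 m³/s

Direct runoff: 0.0, 9.0, 14.0, 31.0, 54.0, 43.0, 34.0, 0.0 m³/s; ΣQ_DR = 185.0 m³/s, peak = 54.0 m³/s.
Runoff depth d = ΣQ_DR·Δt / A = 185.0 × 3600 / (66.6 km²) = 10.00 mm.
The 1-cm UH is the DRH scaled by (10 mm)/d, so U_p = 54.0 × 10/10.00 = 54.0 m³/s.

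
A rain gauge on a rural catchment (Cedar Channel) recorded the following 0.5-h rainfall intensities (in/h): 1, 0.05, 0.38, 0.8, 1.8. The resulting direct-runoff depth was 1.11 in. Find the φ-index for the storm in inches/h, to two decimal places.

φ ≈ 0.46 in/h

Only the 3 blocks with intensity above φ contribute runoff: 1, 0.8, 1.8 in/h.
Σ(I−φ)·Δt = d  ⇒  (1+0.8+1.8 − 3φ)·0.5 = 1.11
φ = (3.600 − 1.11/0.5) / 3 = 0.46 in/h.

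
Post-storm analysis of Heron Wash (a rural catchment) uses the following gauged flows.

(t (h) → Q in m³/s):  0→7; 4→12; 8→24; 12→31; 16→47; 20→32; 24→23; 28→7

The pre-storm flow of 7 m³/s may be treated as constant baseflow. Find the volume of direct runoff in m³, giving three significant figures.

V ≈ 1.83 × 10^6 m³

Direct-runoff ordinates (Q − Q_b): 0.0, 5.0, 17.0, 24.0, 40.0, 25.0, 16.0, 0.0 m³/s.
ΣQ_DR = 127.0 m³/s.
With Δt = 4 h = 14400 s, V = ΣQ_DR · Δt = 127.0 × 14400 = 1.83 × 10^6 m³.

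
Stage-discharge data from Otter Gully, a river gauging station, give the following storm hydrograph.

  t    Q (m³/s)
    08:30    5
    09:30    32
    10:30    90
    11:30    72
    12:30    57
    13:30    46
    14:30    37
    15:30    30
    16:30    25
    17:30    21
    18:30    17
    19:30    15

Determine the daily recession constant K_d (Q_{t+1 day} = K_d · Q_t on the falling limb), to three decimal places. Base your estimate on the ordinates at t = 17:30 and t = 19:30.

K_d ≈ 0.018

Between t = 17:30 and t = 19:30 the flow falls from 21 to 15 m³/s over 2×1 h = 2 h.
Per-interval ratio K = (15/21)^(1/2) = 0.8452; K_d = K^(24/1) = 0.018.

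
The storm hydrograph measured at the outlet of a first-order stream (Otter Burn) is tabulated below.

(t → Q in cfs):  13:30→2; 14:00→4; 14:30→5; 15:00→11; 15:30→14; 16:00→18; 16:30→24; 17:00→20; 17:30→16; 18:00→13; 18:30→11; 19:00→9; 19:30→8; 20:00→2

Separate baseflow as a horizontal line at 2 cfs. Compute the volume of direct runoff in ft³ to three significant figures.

Direct-runoff ordinates (Q − Q_b): 0.0, 2.0, 3.0, 9.0, 12.0, 16.0, 22.0, 18.0, 14.0, 11.0, 9.0, 7.0, 6.0, 0.0 cfs.
ΣQ_DR = 129.0 cfs.
With Δt = 0.5 h = 1800 s, V = ΣQ_DR · Δt = 129.0 × 1800 = 2.32 × 10^5 ft³.

V ≈ 2.32 × 10^5 ft³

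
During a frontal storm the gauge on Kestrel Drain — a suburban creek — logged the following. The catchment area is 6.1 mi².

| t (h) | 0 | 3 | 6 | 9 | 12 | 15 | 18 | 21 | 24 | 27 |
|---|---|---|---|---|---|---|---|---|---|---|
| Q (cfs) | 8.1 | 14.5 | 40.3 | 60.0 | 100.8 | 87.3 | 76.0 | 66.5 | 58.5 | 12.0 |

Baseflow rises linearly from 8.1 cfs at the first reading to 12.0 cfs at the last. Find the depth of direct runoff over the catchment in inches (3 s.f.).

d ≈ 0.323 in

Direct runoff: 0.00, 5.97, 31.33, 50.60, 90.97, 77.03, 65.30, 55.37, 46.93, 0.00 cfs; ΣQ_DR = 423.5 cfs.
V = ΣQ_DR · Δt = 423.5 × 10800 s = 4.574 × 10^6 ft³.
Over A = 6.1 mi², depth = V / A = 0.323 in.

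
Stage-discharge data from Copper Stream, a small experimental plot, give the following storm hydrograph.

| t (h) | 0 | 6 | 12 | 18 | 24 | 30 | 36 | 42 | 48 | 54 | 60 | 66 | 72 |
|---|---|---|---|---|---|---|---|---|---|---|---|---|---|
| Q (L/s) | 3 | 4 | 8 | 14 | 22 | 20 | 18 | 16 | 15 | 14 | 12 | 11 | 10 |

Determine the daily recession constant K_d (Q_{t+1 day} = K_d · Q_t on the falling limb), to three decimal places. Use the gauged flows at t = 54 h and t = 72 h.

Between t = 54 h and t = 72 h the flow falls from 14 to 10 L/s over 3×6 h = 18 h.
Per-interval ratio K = (10/14)^(1/3) = 0.8939; K_d = K^(24/6) = 0.639.

K_d ≈ 0.639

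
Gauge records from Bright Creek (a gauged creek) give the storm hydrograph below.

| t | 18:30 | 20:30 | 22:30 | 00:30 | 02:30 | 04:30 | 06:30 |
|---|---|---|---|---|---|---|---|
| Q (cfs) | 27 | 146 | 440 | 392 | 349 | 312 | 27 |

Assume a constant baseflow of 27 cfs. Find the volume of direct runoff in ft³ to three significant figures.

V ≈ 1.08 × 10^7 ft³

Direct-runoff ordinates (Q − Q_b): 0.0, 119.0, 413.0, 365.0, 322.0, 285.0, 0.0 cfs.
ΣQ_DR = 1504 cfs.
With Δt = 2 h = 7200 s, V = ΣQ_DR · Δt = 1504 × 7200 = 1.08 × 10^7 ft³.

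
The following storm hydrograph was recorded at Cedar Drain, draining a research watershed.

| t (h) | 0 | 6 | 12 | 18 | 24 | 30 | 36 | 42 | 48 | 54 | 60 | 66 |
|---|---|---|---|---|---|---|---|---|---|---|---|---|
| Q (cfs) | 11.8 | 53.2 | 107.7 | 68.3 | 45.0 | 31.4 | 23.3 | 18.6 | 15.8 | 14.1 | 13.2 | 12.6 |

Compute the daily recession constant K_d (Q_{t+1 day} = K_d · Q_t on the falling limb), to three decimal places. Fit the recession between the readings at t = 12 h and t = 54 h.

Between t = 12 h and t = 54 h the flow falls from 107.7 to 14.1 cfs over 7×6 h = 42 h.
Per-interval ratio K = (14.1/107.7)^(1/7) = 0.7479; K_d = K^(24/6) = 0.313.

K_d ≈ 0.313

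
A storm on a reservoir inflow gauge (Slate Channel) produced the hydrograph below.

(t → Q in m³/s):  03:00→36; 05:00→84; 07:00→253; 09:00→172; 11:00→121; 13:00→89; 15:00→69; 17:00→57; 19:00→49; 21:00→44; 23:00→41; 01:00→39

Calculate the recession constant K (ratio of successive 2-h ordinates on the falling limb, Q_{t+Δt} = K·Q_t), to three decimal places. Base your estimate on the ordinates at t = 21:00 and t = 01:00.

Using the recession-limb readings at t = 21:00 and t = 01:00: Q falls from 44 to 39 m³/s over 2 intervals.
K = (Q₂/Q₁)^(1/2) = (39/44)^(1/2) = 0.941.

K ≈ 0.941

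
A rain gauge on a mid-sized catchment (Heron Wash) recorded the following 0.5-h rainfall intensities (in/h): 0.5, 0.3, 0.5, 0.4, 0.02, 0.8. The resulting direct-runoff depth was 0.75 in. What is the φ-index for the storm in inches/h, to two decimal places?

φ ≈ 0.20 in/h

Only the 5 blocks with intensity above φ contribute runoff: 0.5, 0.3, 0.5, 0.4, 0.8 in/h.
Σ(I−φ)·Δt = d  ⇒  (0.5+0.3+0.5+0.4+0.8 − 5φ)·0.5 = 0.75
φ = (2.500 − 0.75/0.5) / 5 = 0.20 in/h.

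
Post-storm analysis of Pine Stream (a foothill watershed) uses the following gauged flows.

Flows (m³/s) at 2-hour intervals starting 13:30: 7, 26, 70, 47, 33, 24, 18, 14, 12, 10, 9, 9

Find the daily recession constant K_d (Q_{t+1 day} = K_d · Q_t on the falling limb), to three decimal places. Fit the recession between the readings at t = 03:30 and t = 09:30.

K_d ≈ 0.171

Between t = 03:30 and t = 09:30 the flow falls from 14 to 9 m³/s over 3×2 h = 6 h.
Per-interval ratio K = (9/14)^(1/3) = 0.8631; K_d = K^(24/2) = 0.171.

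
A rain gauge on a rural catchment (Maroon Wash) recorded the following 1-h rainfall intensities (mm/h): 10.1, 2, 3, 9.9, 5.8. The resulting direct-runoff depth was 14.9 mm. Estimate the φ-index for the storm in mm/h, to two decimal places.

φ ≈ 3.63 mm/h

Only the 3 blocks with intensity above φ contribute runoff: 10.1, 9.9, 5.8 mm/h.
Σ(I−φ)·Δt = d  ⇒  (10.1+9.9+5.8 − 3φ)·1 = 14.9
φ = (25.80 − 14.9/1) / 3 = 3.63 mm/h.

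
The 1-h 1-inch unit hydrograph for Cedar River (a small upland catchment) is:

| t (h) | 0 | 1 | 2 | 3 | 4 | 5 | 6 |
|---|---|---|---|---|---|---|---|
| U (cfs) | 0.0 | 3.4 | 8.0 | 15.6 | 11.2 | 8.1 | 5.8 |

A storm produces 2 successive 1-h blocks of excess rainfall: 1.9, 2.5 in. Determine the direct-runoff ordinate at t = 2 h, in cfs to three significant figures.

By discrete convolution, Q_j = Σ (P_i / 1 in) · U_{j−i}.
At t = 2 h (j=2): Q = (1.9/1)·8.0 + (2.5/1)·3.4 = 23.7 cfs.

Q ≈ 23.7 cfs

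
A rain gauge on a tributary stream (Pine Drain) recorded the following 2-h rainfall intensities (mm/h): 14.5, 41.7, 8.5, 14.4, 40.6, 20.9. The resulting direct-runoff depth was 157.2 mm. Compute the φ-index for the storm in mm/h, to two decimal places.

φ ≈ 10.70 mm/h

Only the 5 blocks with intensity above φ contribute runoff: 14.5, 41.7, 14.4, 40.6, 20.9 mm/h.
Σ(I−φ)·Δt = d  ⇒  (14.5+41.7+14.4+40.6+20.9 − 5φ)·2 = 157.2
φ = (132.1 − 157.2/2) / 5 = 10.70 mm/h.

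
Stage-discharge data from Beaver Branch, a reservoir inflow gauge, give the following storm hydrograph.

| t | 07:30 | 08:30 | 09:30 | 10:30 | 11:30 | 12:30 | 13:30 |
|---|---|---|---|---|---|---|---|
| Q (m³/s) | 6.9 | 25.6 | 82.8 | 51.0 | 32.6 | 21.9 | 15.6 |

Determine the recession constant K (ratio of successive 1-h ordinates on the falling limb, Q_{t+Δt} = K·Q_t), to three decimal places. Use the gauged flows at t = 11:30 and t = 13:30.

K ≈ 0.692

Using the recession-limb readings at t = 11:30 and t = 13:30: Q falls from 32.6 to 15.6 m³/s over 2 intervals.
K = (Q₂/Q₁)^(1/2) = (15.6/32.6)^(1/2) = 0.692.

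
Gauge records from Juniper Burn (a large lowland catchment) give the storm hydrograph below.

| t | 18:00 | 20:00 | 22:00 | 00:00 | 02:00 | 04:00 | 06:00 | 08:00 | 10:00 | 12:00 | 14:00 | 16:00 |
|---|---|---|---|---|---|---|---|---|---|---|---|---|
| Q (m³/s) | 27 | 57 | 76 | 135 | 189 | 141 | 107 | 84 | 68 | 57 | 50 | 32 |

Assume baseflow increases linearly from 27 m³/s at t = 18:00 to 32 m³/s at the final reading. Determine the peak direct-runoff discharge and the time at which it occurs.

Q_p = 160.18 m³/s at t = 02:00

Subtracting baseflow gives direct-runoff ordinates: 0.00, 29.55, 48.09, 106.64, 160.18, 111.73, 77.27, 53.82, 37.36, 25.91, 18.45, 0.00 m³/s.
The maximum is 160.18 m³/s, occurring at the reading for t = 02:00.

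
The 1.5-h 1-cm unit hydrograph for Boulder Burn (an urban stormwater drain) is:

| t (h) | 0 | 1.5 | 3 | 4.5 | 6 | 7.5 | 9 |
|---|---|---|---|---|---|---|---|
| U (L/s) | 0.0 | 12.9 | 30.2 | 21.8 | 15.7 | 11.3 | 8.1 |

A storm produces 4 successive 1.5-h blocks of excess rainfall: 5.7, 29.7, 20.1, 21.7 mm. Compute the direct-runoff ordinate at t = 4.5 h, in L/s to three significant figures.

By discrete convolution, Q_j = Σ (P_i / 10 mm) · U_{j−i}.
At t = 4.5 h (j=3): Q = (5.7/10)·21.8 + (29.7/10)·30.2 + (20.1/10)·12.9 + (21.7/10)·0.0 = 128 L/s.

Q ≈ 128 L/s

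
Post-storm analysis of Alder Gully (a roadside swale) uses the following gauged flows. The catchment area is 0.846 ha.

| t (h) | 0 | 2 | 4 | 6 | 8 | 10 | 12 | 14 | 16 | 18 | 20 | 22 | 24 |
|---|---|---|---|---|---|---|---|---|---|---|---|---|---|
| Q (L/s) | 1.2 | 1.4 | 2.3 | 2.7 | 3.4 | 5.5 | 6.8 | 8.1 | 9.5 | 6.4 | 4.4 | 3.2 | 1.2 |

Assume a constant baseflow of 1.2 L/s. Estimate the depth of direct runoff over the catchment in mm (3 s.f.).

d ≈ 34.5 mm

Direct runoff: 0.0, 0.2, 1.1, 1.5, 2.2, 4.3, 5.6, 6.9, 8.3, 5.2, 3.2, 2.0, 0.0 L/s; ΣQ_DR = 40.50 L/s.
V = ΣQ_DR · Δt = 40.50 × 7200 s = 2.916 × 10^5 L.
Over A = 0.846 ha, depth = V / A = 34.5 mm.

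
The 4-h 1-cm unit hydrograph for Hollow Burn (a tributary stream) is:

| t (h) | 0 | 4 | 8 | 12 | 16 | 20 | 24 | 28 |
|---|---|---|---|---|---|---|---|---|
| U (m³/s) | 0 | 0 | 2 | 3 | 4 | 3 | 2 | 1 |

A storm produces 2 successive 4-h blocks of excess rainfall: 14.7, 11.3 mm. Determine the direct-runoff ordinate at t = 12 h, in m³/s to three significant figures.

By discrete convolution, Q_j = Σ (P_i / 10 mm) · U_{j−i}.
At t = 12 h (j=3): Q = (14.7/10)·3 + (11.3/10)·2 = 6.67 m³/s.

Q ≈ 6.67 m³/s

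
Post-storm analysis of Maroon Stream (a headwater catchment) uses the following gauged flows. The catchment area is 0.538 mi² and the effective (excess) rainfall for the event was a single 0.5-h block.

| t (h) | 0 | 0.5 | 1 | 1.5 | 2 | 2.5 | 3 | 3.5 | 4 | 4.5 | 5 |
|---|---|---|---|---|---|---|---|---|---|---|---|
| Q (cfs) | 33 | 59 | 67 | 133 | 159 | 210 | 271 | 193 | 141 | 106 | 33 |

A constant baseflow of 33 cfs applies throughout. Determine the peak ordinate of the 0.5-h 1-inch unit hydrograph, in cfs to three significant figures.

Direct runoff: 0.0, 26.0, 34.0, 100.0, 126.0, 177.0, 238.0, 160.0, 108.0, 73.0, 0.0 cfs; ΣQ_DR = 1042 cfs, peak = 238.0 cfs.
Runoff depth d = ΣQ_DR·Δt / A = 1042 × 1800 / (0.538 mi²) = 1.501 in.
The 1-inch UH is the DRH scaled by (1 in)/d, so U_p = 238.0 × 1/1.501 = 159 cfs.

U_p ≈ 159 cfs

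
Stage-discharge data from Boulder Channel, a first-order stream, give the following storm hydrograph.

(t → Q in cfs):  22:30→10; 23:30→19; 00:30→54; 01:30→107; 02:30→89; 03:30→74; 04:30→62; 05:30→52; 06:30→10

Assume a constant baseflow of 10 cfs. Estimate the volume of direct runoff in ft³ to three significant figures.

Direct-runoff ordinates (Q − Q_b): 0.0, 9.0, 44.0, 97.0, 79.0, 64.0, 52.0, 42.0, 0.0 cfs.
ΣQ_DR = 387.0 cfs.
With Δt = 1 h = 3600 s, V = ΣQ_DR · Δt = 387.0 × 3600 = 1.39 × 10^6 ft³.

V ≈ 1.39 × 10^6 ft³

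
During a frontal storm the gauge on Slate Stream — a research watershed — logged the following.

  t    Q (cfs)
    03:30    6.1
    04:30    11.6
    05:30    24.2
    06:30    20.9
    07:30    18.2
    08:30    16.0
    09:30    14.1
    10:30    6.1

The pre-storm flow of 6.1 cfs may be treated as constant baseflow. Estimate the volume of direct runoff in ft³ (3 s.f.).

V ≈ 2.46 × 10^5 ft³

Direct-runoff ordinates (Q − Q_b): 0.0, 5.5, 18.1, 14.8, 12.1, 9.9, 8.0, 0.0 cfs.
ΣQ_DR = 68.40 cfs.
With Δt = 1 h = 3600 s, V = ΣQ_DR · Δt = 68.40 × 3600 = 2.46 × 10^5 ft³.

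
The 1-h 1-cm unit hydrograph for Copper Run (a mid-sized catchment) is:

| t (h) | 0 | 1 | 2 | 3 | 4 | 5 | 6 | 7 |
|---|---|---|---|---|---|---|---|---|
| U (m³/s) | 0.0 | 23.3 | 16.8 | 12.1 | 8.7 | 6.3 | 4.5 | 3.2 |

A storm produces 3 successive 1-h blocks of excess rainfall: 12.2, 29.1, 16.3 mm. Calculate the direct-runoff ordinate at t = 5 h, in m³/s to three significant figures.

By discrete convolution, Q_j = Σ (P_i / 10 mm) · U_{j−i}.
At t = 5 h (j=5): Q = (12.2/10)·6.3 + (29.1/10)·8.7 + (16.3/10)·12.1 = 52.7 m³/s.

Q ≈ 52.7 m³/s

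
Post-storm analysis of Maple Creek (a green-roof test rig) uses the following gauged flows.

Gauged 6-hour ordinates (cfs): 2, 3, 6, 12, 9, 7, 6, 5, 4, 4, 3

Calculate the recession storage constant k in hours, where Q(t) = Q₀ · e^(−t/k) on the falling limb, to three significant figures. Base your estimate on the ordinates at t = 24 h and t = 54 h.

On the falling limb, Q drops from 9 to 4 cfs between t = 24 h and t = 54 h (Δt = 30 h).
k = −Δt / ln(Q₂/Q₁) = −30 / ln(4/9) = 37.0 h.

k ≈ 37.0 h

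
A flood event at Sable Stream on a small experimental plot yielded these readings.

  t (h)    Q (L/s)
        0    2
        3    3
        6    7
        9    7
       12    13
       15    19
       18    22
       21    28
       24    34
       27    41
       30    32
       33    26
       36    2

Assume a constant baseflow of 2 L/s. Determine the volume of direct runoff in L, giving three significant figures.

V ≈ 2.27 × 10^6 L

Direct-runoff ordinates (Q − Q_b): 0.0, 1.0, 5.0, 5.0, 11.0, 17.0, 20.0, 26.0, 32.0, 39.0, 30.0, 24.0, 0.0 L/s.
ΣQ_DR = 210.0 L/s.
With Δt = 3 h = 10800 s, V = ΣQ_DR · Δt = 210.0 × 10800 = 2.27 × 10^6 L.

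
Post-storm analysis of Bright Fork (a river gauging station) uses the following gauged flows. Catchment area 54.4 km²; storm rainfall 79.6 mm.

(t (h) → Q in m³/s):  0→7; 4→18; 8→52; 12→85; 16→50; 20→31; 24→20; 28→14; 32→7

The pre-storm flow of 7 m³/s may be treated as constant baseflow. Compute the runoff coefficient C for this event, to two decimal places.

ΣQ_DR = 221.0 m³/s; V = ΣQ_DR·Δt = 3.182 × 10^6 m³.
Runoff depth d = V / A = 58.50 mm.
C = d / P = 58.50 / 79.6 = 0.73.

C ≈ 0.73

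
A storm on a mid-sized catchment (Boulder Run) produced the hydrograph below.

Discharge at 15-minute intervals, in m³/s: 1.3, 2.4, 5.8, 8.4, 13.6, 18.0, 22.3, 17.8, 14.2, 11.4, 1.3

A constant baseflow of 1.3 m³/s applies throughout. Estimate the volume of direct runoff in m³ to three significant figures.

Direct-runoff ordinates (Q − Q_b): 0.0, 1.1, 4.5, 7.1, 12.3, 16.7, 21.0, 16.5, 12.9, 10.1, 0.0 m³/s.
ΣQ_DR = 102.2 m³/s.
With Δt = 0.25 h = 900 s, V = ΣQ_DR · Δt = 102.2 × 900 = 92000 m³.

V ≈ 92000 m³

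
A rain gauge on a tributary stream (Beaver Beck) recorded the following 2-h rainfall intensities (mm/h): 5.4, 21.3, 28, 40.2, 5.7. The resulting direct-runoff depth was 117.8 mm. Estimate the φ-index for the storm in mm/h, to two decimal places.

φ ≈ 10.20 mm/h

Only the 3 blocks with intensity above φ contribute runoff: 21.3, 28, 40.2 mm/h.
Σ(I−φ)·Δt = d  ⇒  (21.3+28+40.2 − 3φ)·2 = 117.8
φ = (89.50 − 117.8/2) / 3 = 10.20 mm/h.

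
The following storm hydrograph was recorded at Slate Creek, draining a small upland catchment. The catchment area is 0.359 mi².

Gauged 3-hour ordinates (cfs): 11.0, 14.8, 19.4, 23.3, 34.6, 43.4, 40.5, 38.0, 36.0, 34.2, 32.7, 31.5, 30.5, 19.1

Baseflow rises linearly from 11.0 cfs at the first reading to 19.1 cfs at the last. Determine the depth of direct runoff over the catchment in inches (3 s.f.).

d ≈ 2.57 in

Direct runoff: 0.00, 3.18, 7.15, 10.43, 21.11, 29.28, 25.76, 22.64, 20.02, 17.59, 15.47, 13.65, 12.02, 0.00 cfs; ΣQ_DR = 198.3 cfs.
V = ΣQ_DR · Δt = 198.3 × 10800 s = 2.142 × 10^6 ft³.
Over A = 0.359 mi², depth = V / A = 2.57 in.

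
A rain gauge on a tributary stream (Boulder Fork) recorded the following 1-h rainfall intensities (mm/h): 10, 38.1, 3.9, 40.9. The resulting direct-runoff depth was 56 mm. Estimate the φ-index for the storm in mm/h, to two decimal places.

Only the 2 blocks with intensity above φ contribute runoff: 38.1, 40.9 mm/h.
Σ(I−φ)·Δt = d  ⇒  (38.1+40.9 − 2φ)·1 = 56
φ = (79.00 − 56/1) / 2 = 11.50 mm/h.

φ ≈ 11.50 mm/h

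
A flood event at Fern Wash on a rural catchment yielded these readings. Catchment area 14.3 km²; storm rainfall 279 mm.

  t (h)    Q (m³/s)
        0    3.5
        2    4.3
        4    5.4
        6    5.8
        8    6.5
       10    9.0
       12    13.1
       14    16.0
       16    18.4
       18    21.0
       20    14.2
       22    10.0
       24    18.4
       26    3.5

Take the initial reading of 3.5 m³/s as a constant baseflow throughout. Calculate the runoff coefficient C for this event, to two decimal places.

ΣQ_DR = 100.1 m³/s; V = ΣQ_DR·Δt = 7.207 × 10^5 m³.
Runoff depth d = V / A = 50.40 mm.
C = d / P = 50.40 / 279 = 0.18.

C ≈ 0.18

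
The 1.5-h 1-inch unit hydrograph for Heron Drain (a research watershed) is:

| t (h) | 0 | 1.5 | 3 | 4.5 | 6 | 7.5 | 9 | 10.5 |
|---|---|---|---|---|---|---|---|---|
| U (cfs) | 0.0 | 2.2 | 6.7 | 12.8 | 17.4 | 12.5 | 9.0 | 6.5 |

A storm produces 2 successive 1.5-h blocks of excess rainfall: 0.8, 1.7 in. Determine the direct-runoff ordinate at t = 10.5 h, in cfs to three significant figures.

Q ≈ 20.5 cfs

By discrete convolution, Q_j = Σ (P_i / 1 in) · U_{j−i}.
At t = 10.5 h (j=7): Q = (0.8/1)·6.5 + (1.7/1)·9.0 = 20.5 cfs.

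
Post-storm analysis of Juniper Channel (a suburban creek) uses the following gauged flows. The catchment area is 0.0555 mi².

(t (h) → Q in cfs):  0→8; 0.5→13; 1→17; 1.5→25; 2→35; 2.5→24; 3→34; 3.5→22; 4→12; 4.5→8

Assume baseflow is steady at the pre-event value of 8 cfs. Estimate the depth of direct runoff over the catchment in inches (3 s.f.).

Direct runoff: 0.0, 5.0, 9.0, 17.0, 27.0, 16.0, 26.0, 14.0, 4.0, 0.0 cfs; ΣQ_DR = 118.0 cfs.
V = ΣQ_DR · Δt = 118.0 × 1800 s = 2.124 × 10^5 ft³.
Over A = 0.0555 mi², depth = V / A = 1.65 in.

d ≈ 1.65 in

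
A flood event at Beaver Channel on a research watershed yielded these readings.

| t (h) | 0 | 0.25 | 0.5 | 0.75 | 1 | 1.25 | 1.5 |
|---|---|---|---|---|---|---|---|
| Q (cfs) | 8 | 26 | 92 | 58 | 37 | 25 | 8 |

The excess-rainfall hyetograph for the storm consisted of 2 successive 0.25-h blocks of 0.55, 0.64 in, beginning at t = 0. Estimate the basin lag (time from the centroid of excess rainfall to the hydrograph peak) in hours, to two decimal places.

Centroid of excess rainfall: t_c = Σ P_i·t̄_i / ΣP_i = 0.2595 h (block centres at 0.125, 0.375 h).
Hydrograph peak occurs at t = 0.5 h, so basin lag t_L = 0.5 − 0.2595 = 0.24 h.

t_L ≈ 0.24 h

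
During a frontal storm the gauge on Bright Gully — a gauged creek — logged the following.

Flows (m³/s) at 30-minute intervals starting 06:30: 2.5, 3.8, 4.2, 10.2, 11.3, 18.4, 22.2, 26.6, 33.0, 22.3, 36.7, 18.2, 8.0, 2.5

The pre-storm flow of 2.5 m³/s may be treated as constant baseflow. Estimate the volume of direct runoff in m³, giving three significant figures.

Direct-runoff ordinates (Q − Q_b): 0.0, 1.3, 1.7, 7.7, 8.8, 15.9, 19.7, 24.1, 30.5, 19.8, 34.2, 15.7, 5.5, 0.0 m³/s.
ΣQ_DR = 184.9 m³/s.
With Δt = 0.5 h = 1800 s, V = ΣQ_DR · Δt = 184.9 × 1800 = 3.33 × 10^5 m³.

V ≈ 3.33 × 10^5 m³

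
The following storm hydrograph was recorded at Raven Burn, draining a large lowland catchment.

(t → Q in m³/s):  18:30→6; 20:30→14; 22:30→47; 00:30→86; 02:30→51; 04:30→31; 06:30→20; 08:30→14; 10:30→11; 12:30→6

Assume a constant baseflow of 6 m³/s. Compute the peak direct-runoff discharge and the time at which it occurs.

Subtracting baseflow gives direct-runoff ordinates: 0.0, 8.0, 41.0, 80.0, 45.0, 25.0, 14.0, 8.0, 5.0, 0.0 m³/s.
The maximum is 80.0 m³/s, occurring at the reading for t = 00:30.

Q_p = 80.0 m³/s at t = 00:30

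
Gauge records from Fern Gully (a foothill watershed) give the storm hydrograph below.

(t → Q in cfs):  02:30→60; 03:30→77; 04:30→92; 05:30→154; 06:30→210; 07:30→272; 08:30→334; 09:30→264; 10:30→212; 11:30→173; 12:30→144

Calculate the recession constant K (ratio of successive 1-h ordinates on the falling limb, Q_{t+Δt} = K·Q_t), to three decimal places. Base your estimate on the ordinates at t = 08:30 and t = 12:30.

K ≈ 0.810

Using the recession-limb readings at t = 08:30 and t = 12:30: Q falls from 334 to 144 cfs over 4 intervals.
K = (Q₂/Q₁)^(1/4) = (144/334)^(1/4) = 0.810.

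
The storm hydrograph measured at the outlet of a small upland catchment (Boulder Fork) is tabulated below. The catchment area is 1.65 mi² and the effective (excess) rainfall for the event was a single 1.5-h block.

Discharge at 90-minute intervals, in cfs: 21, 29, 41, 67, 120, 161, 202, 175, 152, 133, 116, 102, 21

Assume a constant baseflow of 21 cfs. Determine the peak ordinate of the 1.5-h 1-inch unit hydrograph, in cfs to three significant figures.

Direct runoff: 0.0, 8.0, 20.0, 46.0, 99.0, 140.0, 181.0, 154.0, 131.0, 112.0, 95.0, 81.0, 0.0 cfs; ΣQ_DR = 1067 cfs, peak = 181.0 cfs.
Runoff depth d = ΣQ_DR·Δt / A = 1067 × 5400 / (1.65 mi²) = 1.503 in.
The 1-inch UH is the DRH scaled by (1 in)/d, so U_p = 181.0 × 1/1.503 = 120 cfs.

U_p ≈ 120 cfs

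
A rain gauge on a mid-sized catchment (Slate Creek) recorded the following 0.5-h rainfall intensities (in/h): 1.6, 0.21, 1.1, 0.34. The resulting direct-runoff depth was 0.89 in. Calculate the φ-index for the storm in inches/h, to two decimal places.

φ ≈ 0.46 in/h

Only the 2 blocks with intensity above φ contribute runoff: 1.6, 1.1 in/h.
Σ(I−φ)·Δt = d  ⇒  (1.6+1.1 − 2φ)·0.5 = 0.89
φ = (2.700 − 0.89/0.5) / 2 = 0.46 in/h.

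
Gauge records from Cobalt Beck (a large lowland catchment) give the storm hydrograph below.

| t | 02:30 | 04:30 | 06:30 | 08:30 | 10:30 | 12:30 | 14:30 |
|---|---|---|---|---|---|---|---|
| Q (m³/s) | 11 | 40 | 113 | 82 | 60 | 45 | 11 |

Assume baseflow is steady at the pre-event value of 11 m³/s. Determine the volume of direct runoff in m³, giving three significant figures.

Direct-runoff ordinates (Q − Q_b): 0.0, 29.0, 102.0, 71.0, 49.0, 34.0, 0.0 m³/s.
ΣQ_DR = 285.0 m³/s.
With Δt = 2 h = 7200 s, V = ΣQ_DR · Δt = 285.0 × 7200 = 2.05 × 10^6 m³.

V ≈ 2.05 × 10^6 m³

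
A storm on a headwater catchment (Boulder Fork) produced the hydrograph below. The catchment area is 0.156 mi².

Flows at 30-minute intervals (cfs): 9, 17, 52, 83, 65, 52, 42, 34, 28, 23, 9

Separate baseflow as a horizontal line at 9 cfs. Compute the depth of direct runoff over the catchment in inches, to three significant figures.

Direct runoff: 0.0, 8.0, 43.0, 74.0, 56.0, 43.0, 33.0, 25.0, 19.0, 14.0, 0.0 cfs; ΣQ_DR = 315.0 cfs.
V = ΣQ_DR · Δt = 315.0 × 1800 s = 5.670 × 10^5 ft³.
Over A = 0.156 mi², depth = V / A = 1.56 in.

d ≈ 1.56 in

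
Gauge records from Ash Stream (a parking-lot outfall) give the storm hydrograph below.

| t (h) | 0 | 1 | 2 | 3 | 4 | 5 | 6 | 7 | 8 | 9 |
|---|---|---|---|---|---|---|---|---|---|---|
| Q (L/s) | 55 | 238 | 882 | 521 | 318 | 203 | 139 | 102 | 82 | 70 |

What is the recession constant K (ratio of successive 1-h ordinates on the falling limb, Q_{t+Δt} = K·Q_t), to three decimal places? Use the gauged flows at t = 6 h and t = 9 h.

Using the recession-limb readings at t = 6 h and t = 9 h: Q falls from 139 to 70 L/s over 3 intervals.
K = (Q₂/Q₁)^(1/3) = (70/139)^(1/3) = 0.796.

K ≈ 0.796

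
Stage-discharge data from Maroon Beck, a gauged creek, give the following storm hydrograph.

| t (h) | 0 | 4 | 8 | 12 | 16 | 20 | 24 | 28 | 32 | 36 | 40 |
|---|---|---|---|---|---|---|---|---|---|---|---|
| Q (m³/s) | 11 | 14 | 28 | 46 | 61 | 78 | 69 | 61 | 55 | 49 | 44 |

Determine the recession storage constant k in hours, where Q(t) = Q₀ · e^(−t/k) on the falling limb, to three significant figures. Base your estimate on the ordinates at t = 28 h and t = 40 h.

k ≈ 36.7 h

On the falling limb, Q drops from 61 to 44 m³/s between t = 28 h and t = 40 h (Δt = 12 h).
k = −Δt / ln(Q₂/Q₁) = −12 / ln(44/61) = 36.7 h.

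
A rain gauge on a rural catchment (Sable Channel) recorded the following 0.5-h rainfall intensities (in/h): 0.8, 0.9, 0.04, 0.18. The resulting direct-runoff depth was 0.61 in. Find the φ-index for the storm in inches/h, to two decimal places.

Only the 2 blocks with intensity above φ contribute runoff: 0.8, 0.9 in/h.
Σ(I−φ)·Δt = d  ⇒  (0.8+0.9 − 2φ)·0.5 = 0.61
φ = (1.700 − 0.61/0.5) / 2 = 0.24 in/h.

φ ≈ 0.24 in/h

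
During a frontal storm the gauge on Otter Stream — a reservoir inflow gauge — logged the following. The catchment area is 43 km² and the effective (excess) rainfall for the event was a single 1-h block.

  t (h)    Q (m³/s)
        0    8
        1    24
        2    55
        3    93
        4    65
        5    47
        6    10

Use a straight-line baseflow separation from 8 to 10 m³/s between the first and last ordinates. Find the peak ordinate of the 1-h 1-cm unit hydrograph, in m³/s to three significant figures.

U_p ≈ 42.0 m³/s

Direct runoff: 0.00, 15.67, 46.33, 84.00, 55.67, 37.33, 0.00 m³/s; ΣQ_DR = 239.0 m³/s, peak = 84.00 m³/s.
Runoff depth d = ΣQ_DR·Δt / A = 239.0 × 3600 / (43 km²) = 20.01 mm.
The 1-cm UH is the DRH scaled by (10 mm)/d, so U_p = 84.00 × 10/20.01 = 42.0 m³/s.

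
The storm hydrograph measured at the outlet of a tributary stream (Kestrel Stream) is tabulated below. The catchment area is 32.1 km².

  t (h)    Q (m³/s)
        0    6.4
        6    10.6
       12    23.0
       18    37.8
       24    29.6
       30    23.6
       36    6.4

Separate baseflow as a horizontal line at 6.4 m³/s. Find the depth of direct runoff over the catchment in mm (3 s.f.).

Direct runoff: 0.0, 4.2, 16.6, 31.4, 23.2, 17.2, 0.0 m³/s; ΣQ_DR = 92.60 m³/s.
V = ΣQ_DR · Δt = 92.60 × 21600 s = 2.000 × 10^6 m³.
Over A = 32.1 km², depth = V / A = 62.3 mm.

d ≈ 62.3 mm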